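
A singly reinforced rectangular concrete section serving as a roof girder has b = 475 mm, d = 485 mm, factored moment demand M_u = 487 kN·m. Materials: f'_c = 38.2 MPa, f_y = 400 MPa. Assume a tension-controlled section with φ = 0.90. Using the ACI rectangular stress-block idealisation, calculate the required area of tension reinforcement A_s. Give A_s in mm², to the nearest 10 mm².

M_n = M_u/φ = 487/0.90 = 541.111 kN·m.
With M_n = 0.85 f'_c a b (d − a/2), solve the quadratic for a:
a = d − √(d² − 2M_n/(0.85 f'_c b)) = 485 − √(485² − 2 × 541.111×10⁶/(0.85 × 38.2 × 475)) = 78.73 mm.
A_s = 0.85 f'_c a b / f_y = 0.85 × 38.2 × 78.73 × 475 / 400 = 3035.7 mm².

A_s ≈ 3040 mm²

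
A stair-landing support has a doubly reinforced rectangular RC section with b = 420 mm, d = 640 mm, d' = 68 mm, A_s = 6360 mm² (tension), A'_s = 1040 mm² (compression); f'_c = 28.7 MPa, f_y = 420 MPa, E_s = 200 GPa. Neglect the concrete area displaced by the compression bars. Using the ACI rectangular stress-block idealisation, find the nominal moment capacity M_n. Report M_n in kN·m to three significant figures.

Assume both tension and compression steel yield.
Net tension couple steel: A_s − A'_s = 5320 mm².
a = (A_s − A'_s) f_y / (0.85 f'_c b) = 2234400/(0.85 × 28.7 × 420) = 218.08 mm.
c = a/β₁ = 218.08/0.845 = 258.08 mm; ε'_s = 0.003(c − d')/c = 0.0022 ≥ f_y/E_s = 0.0021, so compression steel does yield.
M_n = (A_s − A'_s) f_y (d − a/2) + A'_s f_y (d − d') = [2234400 × (640 − 109.04) + 436800 × (640 − 68)] × 10⁻⁶ = 1186.38 + 249.85 = 1436.23 kN·m.

M_n ≈ 1440 kN·m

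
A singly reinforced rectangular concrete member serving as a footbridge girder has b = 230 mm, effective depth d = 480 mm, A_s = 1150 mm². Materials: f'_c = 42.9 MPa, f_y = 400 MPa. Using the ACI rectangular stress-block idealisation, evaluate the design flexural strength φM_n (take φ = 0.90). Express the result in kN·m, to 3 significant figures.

T = A_s f_y = 1150 × 400 = 460000 N = 460 kN.
From C = T: a = T/(0.85 f'_c b) = 460000/(0.85 × 42.9 × 230) = 54.85 mm.
M_n = T(d − a/2) = 460 kN × (480 − 27.425) mm = 208.18 kN·m.
φM_n = 0.90 × 208.18 = 187.36 kN·m.

φM_n ≈ 187 kN·m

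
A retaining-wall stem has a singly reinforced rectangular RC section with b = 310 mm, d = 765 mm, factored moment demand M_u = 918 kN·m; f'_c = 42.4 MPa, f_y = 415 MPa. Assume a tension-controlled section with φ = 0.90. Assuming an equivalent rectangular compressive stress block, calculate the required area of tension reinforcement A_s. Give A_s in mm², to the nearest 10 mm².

A_s ≈ 3510 mm²

M_n = M_u/φ = 918/0.90 = 1020 kN·m.
With M_n = 0.85 f'_c a b (d − a/2), solve the quadratic for a:
a = d − √(d² − 2M_n/(0.85 f'_c b)) = 765 − √(765² − 2 × 1020×10⁶/(0.85 × 42.4 × 310)) = 130.47 mm.
A_s = 0.85 f'_c a b / f_y = 0.85 × 42.4 × 130.47 × 310 / 415 = 3512.4 mm².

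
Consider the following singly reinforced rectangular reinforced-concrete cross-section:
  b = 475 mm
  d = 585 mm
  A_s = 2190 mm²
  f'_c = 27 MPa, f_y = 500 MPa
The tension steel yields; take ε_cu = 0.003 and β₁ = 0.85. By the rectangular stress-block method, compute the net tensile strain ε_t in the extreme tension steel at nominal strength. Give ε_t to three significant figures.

ε_t ≈ 0.0119

a = A_s f_y/(0.85 f'_c b) = 100.45 mm.
β₁ = 0.85, so c = a/β₁ = 100.45/0.85 = 118.18 mm.
From the linear strain diagram with ε_cu = 0.003: ε_t = 0.003 (d − c)/c = 0.003 × (585 − 118.18)/118.18 = 0.0119.
Since ε_t ≥ 0.005, the section is tension-controlled.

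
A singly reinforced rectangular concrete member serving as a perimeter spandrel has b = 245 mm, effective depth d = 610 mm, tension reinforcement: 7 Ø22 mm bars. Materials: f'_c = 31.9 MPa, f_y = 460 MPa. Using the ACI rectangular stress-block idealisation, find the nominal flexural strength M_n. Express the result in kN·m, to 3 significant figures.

M_n ≈ 634 kN·m

A_s = 7 × 380 = 2660 mm².
T = A_s f_y = 2660 × 460 = 1223600 N = 1223.6 kN.
From C = T: a = T/(0.85 f'_c b) = 1223600/(0.85 × 31.9 × 245) = 184.19 mm.
M_n = T(d − a/2) = 1223.6 kN × (610 − 92.095) mm = 633.71 kN·m.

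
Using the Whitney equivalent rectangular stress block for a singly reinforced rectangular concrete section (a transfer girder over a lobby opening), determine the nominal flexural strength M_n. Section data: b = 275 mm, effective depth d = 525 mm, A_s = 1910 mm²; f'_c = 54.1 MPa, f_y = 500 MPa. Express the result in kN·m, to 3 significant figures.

M_n ≈ 465 kN·m

T = A_s f_y = 1910 × 500 = 955000 N = 955 kN.
From C = T: a = T/(0.85 f'_c b) = 955000/(0.85 × 54.1 × 275) = 75.52 mm.
M_n = T(d − a/2) = 955 kN × (525 − 37.76) mm = 465.31 kN·m.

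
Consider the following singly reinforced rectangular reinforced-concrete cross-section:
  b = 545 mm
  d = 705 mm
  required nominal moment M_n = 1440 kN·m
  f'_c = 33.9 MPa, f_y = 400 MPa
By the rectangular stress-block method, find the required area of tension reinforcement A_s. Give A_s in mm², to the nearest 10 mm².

A_s ≈ 5690 mm²

With M_n = 0.85 f'_c a b (d − a/2), solve the quadratic for a:
a = d − √(d² − 2M_n/(0.85 f'_c b)) = 705 − √(705² − 2 × 1440×10⁶/(0.85 × 33.9 × 545)) = 144.97 mm.
A_s = 0.85 f'_c a b / f_y = 0.85 × 33.9 × 144.97 × 545 / 400 = 5691.6 mm².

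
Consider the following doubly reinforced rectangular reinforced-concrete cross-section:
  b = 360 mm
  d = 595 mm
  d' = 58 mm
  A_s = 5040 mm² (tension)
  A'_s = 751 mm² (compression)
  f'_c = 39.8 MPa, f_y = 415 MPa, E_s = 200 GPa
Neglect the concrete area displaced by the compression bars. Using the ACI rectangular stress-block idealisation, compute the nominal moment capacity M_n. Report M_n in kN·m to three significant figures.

M_n ≈ 1100 kN·m

Assume both tension and compression steel yield.
Net tension couple steel: A_s − A'_s = 4289 mm².
a = (A_s − A'_s) f_y / (0.85 f'_c b) = 1779935/(0.85 × 39.8 × 360) = 146.15 mm.
c = a/β₁ = 146.15/0.766 = 190.80 mm; ε'_s = 0.003(c − d')/c = 0.0021 ≥ f_y/E_s = 0.0021, so compression steel does yield.
M_n = (A_s − A'_s) f_y (d − a/2) + A'_s f_y (d − d') = [1779935 × (595 − 73.075) + 311665 × (595 − 58)] × 10⁻⁶ = 928.99 + 167.36 = 1096.35 kN·m.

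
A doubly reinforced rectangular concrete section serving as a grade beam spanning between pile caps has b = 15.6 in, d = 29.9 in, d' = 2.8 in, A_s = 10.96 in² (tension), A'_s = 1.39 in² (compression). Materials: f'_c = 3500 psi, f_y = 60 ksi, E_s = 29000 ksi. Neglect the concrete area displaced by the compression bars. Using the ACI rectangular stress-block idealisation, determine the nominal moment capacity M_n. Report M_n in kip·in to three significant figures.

M_n ≈ 15900 kip·in

Assume both steels yield.
a = (A_s − A'_s) f_y/(0.85 f'_c b) = (10.96 − 1.39) × 60/(0.85 × 3.5 × 15.6) = 12.372 in.
c = a/β₁ = 12.372/0.85 = 14.555 in; ε'_s = 0.003(c − d')/c = 0.0024 ≥ ε_y = 0.0021, so the compression steel yields.
M_n = (A_s − A'_s) f_y (d − a/2) + A'_s f_y (d − d') = 574.2 × (29.9 − 6.186) + 83.4 × (29.9 − 2.8) = 13616.6 + 2260.1 = 15876.7 kip·in.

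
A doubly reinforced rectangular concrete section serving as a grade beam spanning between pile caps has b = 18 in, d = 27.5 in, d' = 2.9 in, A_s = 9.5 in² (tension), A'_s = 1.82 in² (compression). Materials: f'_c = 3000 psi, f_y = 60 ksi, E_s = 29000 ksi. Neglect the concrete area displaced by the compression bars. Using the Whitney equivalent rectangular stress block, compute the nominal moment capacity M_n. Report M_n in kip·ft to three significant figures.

M_n ≈ 1090 kip·ft

Assume both steels yield.
a = (A_s − A'_s) f_y/(0.85 f'_c b) = (9.5 − 1.82) × 60/(0.85 × 3 × 18) = 10.039 in.
c = a/β₁ = 10.039/0.85 = 11.811 in; ε'_s = 0.003(c − d')/c = 0.0023 ≥ ε_y = 0.0021, so the compression steel yields.
M_n = (A_s − A'_s) f_y (d − a/2) + A'_s f_y (d − d') = 460.8 × (27.5 − 5.0195) + 109.2 × (27.5 − 2.9) = 10359.0 + 2686.3 = 13045.3 kip·in = 13045.3/12 = 1087.11 kip·ft.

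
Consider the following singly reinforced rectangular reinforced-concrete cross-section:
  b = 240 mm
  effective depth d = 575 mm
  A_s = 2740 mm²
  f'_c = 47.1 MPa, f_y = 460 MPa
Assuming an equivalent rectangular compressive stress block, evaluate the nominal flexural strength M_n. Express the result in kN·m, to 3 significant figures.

M_n ≈ 642 kN·m

T = A_s f_y = 2740 × 460 = 1260400 N = 1260.4 kN.
From C = T: a = T/(0.85 f'_c b) = 1260400/(0.85 × 47.1 × 240) = 131.18 mm.
M_n = T(d − a/2) = 1260.4 kN × (575 − 65.59) mm = 642.06 kN·m.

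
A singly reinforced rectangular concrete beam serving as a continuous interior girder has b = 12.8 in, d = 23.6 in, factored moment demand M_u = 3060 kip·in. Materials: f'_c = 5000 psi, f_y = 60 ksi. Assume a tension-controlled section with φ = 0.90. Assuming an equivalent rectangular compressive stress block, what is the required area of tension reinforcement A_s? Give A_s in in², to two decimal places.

A_s ≈ 2.55 in²

M_n = M_u/φ = 3060/0.90 = 3400 kip·in.
From M_n = 0.85 f'_c a b (d − a/2):
a = d − √(d² − 2M_n/(0.85 f'_c b)) = 23.6 − √(23.6² − 2 × 3400/(0.85 × 5 × 12.8)) = 2.816 in.
A_s = 0.85 f'_c a b / f_y = 0.85 × 5 × 2.816 × 12.8 / 60 = 2.553 in².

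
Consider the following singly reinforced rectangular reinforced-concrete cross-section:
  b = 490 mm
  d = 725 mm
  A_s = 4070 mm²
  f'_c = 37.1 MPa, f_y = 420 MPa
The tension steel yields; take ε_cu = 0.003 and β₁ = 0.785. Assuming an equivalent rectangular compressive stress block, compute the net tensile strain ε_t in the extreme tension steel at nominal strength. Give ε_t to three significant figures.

a = A_s f_y/(0.85 f'_c b) = 110.63 mm.
β₁ = 0.785, so c = a/β₁ = 110.63/0.785 = 140.93 mm.
From the linear strain diagram with ε_cu = 0.003: ε_t = 0.003 (d − c)/c = 0.003 × (725 − 140.93)/140.93 = 0.0124.
Since ε_t ≥ 0.005, the section is tension-controlled.

ε_t ≈ 0.0124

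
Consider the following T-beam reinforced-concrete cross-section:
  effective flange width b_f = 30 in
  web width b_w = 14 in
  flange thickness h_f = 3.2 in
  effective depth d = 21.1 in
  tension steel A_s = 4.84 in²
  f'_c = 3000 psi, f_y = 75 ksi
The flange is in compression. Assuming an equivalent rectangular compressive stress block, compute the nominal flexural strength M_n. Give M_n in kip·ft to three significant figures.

Tension: T = A_s f_y = 4.84 × 75 = 363 kips.
Try a within the flange: a = T/(0.85 f'_c b_f) = 363/(0.85 × 3 × 30) = 4.745 in.
a = 4.745 > h_f = 3.2 in: the block extends into the web. Split into flange-overhang and web parts.
C_f = 0.85 f'_c (b_f − b_w) h_f = 0.85 × 3 × (30 − 14) × 3.2 = 130.6 kips.
Remaining web compression depth: a_w = (T − C_f)/(0.85 f'_c b_w) = (363 − 130.6)/(0.85 × 3 × 14) = 6.510 in.
M_n = C_f(d − h_f/2) + (T − C_f)(d − a_w/2) = 130.6 × (21.1 − 1.6) + 232.4 × (21.1 − 3.255) = 2546.7 + 4147.2 = 6693.9 kip·in.
M_n = 6693.9/12 = 557.83 kip·ft.

M_n ≈ 558 kip·ft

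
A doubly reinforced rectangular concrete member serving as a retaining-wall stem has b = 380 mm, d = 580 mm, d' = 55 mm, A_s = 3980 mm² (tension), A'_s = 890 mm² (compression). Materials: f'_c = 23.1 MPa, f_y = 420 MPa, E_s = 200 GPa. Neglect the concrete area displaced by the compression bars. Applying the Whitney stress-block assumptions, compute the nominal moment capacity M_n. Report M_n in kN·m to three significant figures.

Assume both tension and compression steel yield.
Net tension couple steel: A_s − A'_s = 3090 mm².
a = (A_s − A'_s) f_y / (0.85 f'_c b) = 1297800/(0.85 × 23.1 × 380) = 173.94 mm.
c = a/β₁ = 173.94/0.85 = 204.64 mm; ε'_s = 0.003(c − d')/c = 0.0022 ≥ f_y/E_s = 0.0021, so compression steel does yield.
M_n = (A_s − A'_s) f_y (d − a/2) + A'_s f_y (d − d') = [1297800 × (580 − 86.97) + 373800 × (580 − 55)] × 10⁻⁶ = 639.85 + 196.25 = 836.10 kN·m.

M_n ≈ 836 kN·m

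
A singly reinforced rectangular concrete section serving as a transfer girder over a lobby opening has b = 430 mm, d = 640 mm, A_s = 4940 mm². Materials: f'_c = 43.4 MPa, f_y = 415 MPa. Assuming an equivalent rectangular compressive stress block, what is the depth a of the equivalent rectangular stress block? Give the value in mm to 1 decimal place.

a ≈ 129.2 mm

T = A_s f_y = 4940 × 415 = 2050100 N = 2050.1 kN.
Setting C = 0.85 f'_c a b equal to T: a = 2050100/(0.85 × 43.4 × 430) = 129.2 mm.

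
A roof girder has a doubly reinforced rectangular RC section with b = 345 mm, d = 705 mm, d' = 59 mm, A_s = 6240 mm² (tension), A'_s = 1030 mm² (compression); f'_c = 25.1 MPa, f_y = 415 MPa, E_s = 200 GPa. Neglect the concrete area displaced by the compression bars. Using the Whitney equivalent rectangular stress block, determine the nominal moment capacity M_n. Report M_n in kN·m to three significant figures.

M_n ≈ 1480 kN·m

Assume both tension and compression steel yield.
Net tension couple steel: A_s − A'_s = 5210 mm².
a = (A_s − A'_s) f_y / (0.85 f'_c b) = 2162150/(0.85 × 25.1 × 345) = 293.75 mm.
c = a/β₁ = 293.75/0.85 = 345.59 mm; ε'_s = 0.003(c − d')/c = 0.0025 ≥ f_y/E_s = 0.0021, so compression steel does yield.
M_n = (A_s − A'_s) f_y (d − a/2) + A'_s f_y (d − d') = [2162150 × (705 − 146.875) + 427450 × (705 − 59)] × 10⁻⁶ = 1206.75 + 276.13 = 1482.88 kN·m.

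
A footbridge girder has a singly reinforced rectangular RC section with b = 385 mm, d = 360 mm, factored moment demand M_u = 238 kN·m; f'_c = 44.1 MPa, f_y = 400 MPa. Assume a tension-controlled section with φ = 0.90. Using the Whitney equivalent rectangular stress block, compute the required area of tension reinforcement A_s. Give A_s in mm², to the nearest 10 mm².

M_n = M_u/φ = 238/0.90 = 264.444 kN·m.
With M_n = 0.85 f'_c a b (d − a/2), solve the quadratic for a:
a = d − √(d² − 2M_n/(0.85 f'_c b)) = 360 − √(360² − 2 × 264.444×10⁶/(0.85 × 44.1 × 385)) = 55.12 mm.
A_s = 0.85 f'_c a b / f_y = 0.85 × 44.1 × 55.12 × 385 / 400 = 1988.7 mm².

A_s ≈ 1990 mm²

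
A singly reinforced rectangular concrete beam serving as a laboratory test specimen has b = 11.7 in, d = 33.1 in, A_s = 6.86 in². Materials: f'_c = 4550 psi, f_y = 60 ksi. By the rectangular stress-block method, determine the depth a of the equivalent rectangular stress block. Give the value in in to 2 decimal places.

T = A_s f_y = 6.86 × 60 = 411.6 kips.
a = T/(0.85 f'_c b) = 411.6/(0.85 × 4.55 × 11.7) = 9.10 in.

a ≈ 9.10 in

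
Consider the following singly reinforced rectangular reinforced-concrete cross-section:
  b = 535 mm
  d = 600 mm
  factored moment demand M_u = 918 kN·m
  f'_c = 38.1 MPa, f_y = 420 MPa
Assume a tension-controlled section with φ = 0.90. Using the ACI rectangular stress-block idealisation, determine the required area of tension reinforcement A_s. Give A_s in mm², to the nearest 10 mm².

A_s ≈ 4450 mm²

M_n = M_u/φ = 918/0.90 = 1020 kN·m.
With M_n = 0.85 f'_c a b (d − a/2), solve the quadratic for a:
a = d − √(d² − 2M_n/(0.85 f'_c b)) = 600 − √(600² − 2 × 1020×10⁶/(0.85 × 38.1 × 535)) = 107.80 mm.
A_s = 0.85 f'_c a b / f_y = 0.85 × 38.1 × 107.80 × 535 / 420 = 4447.0 mm².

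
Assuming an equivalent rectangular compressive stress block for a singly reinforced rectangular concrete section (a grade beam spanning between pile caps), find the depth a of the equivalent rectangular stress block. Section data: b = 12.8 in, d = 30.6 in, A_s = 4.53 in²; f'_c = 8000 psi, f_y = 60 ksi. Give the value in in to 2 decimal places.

T = A_s f_y = 4.53 × 60 = 271.8 kips.
a = T/(0.85 f'_c b) = 271.8/(0.85 × 8 × 12.8) = 3.12 in.

a ≈ 3.12 in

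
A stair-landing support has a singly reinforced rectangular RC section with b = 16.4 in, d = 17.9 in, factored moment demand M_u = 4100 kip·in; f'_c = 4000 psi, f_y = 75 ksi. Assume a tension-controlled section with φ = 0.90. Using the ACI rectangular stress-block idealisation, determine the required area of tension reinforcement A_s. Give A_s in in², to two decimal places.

M_n = M_u/φ = 4100/0.90 = 4555.56 kip·in.
From M_n = 0.85 f'_c a b (d − a/2):
a = d − √(d² − 2M_n/(0.85 f'_c b)) = 17.9 − √(17.9² − 2 × 4555.56/(0.85 × 4 × 16.4)) = 5.370 in.
A_s = 0.85 f'_c a b / f_y = 0.85 × 4 × 5.370 × 16.4 / 75 = 3.992 in².

A_s ≈ 3.99 in²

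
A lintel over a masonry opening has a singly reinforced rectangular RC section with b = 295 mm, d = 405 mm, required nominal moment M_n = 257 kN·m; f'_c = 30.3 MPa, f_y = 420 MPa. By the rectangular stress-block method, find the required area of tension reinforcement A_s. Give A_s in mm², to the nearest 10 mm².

A_s ≈ 1710 mm²

With M_n = 0.85 f'_c a b (d − a/2), solve the quadratic for a:
a = d − √(d² − 2M_n/(0.85 f'_c b)) = 405 − √(405² − 2 × 257×10⁶/(0.85 × 30.3 × 295)) = 94.56 mm.
A_s = 0.85 f'_c a b / f_y = 0.85 × 30.3 × 94.56 × 295 / 420 = 1710.6 mm².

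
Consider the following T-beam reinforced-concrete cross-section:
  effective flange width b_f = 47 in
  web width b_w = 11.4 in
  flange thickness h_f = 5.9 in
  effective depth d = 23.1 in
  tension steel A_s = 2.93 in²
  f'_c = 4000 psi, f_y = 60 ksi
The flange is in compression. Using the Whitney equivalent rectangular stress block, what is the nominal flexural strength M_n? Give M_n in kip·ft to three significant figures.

Tension: T = A_s f_y = 2.93 × 60 = 175.8 kips.
Try a within the flange: a = T/(0.85 f'_c b_f) = 175.8/(0.85 × 4 × 47) = 1.100 in.
Since a = 1.100 ≤ h_f = 5.9 in, the stress block lies entirely in the flange; analyse as a rectangular beam of width b_f.
M_n = T(d − a/2) = 175.8 × (23.1 − 0.55) = 3964.3 kip·in.
M_n = 3964.3/12 = 330.36 kip·ft.

M_n ≈ 330 kip·ft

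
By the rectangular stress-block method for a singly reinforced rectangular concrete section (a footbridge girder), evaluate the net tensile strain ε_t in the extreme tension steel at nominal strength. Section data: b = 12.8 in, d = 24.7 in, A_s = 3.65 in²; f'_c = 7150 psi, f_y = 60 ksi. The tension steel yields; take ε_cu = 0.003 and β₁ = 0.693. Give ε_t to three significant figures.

a = A_s f_y/(0.85 f'_c b) = 2.815 in.
β₁ = 0.693, so c = a/β₁ = 2.815/0.693 = 4.062 in.
From the linear strain diagram with ε_cu = 0.003: ε_t = 0.003 (d − c)/c = 0.003 × (24.7 − 4.062)/4.062 = 0.0152.
Since ε_t ≥ 0.005, the section is tension-controlled.

ε_t ≈ 0.0152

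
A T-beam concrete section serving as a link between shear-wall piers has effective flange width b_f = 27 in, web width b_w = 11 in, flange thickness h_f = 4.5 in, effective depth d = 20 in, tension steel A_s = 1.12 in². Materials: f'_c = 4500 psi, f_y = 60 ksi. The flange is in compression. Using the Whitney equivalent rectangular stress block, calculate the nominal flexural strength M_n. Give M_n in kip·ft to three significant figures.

M_n ≈ 110 kip·ft

Tension: T = A_s f_y = 1.12 × 60 = 67.2 kips.
Try a within the flange: a = T/(0.85 f'_c b_f) = 67.2/(0.85 × 4.5 × 27) = 0.651 in.
Since a = 0.651 ≤ h_f = 4.5 in, the stress block lies entirely in the flange; analyse as a rectangular beam of width b_f.
M_n = T(d − a/2) = 67.2 × (20 − 0.3255) = 1322.1 kip·in.
M_n = 1322.1/12 = 110.18 kip·ft.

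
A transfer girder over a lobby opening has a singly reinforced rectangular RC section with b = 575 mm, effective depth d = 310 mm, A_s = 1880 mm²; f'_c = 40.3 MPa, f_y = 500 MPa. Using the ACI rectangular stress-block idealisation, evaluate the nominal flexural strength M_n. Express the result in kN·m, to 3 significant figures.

M_n ≈ 269 kN·m

T = A_s f_y = 1880 × 500 = 940000 N = 940 kN.
From C = T: a = T/(0.85 f'_c b) = 940000/(0.85 × 40.3 × 575) = 47.72 mm.
M_n = T(d − a/2) = 940 kN × (310 − 23.86) mm = 268.97 kN·m.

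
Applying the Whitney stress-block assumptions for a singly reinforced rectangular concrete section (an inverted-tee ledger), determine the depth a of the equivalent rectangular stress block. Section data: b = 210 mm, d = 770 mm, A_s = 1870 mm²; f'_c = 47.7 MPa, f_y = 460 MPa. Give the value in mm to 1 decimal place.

T = A_s f_y = 1870 × 460 = 860200 N = 860.2 kN.
Setting C = 0.85 f'_c a b equal to T: a = 860200/(0.85 × 47.7 × 210) = 101.0 mm.

a ≈ 101.0 mm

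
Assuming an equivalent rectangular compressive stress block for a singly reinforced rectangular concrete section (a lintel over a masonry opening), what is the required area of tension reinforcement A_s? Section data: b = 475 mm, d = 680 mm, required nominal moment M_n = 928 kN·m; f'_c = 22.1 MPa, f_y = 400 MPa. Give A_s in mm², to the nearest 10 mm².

A_s ≈ 3920 mm²

With M_n = 0.85 f'_c a b (d − a/2), solve the quadratic for a:
a = d − √(d² − 2M_n/(0.85 f'_c b)) = 680 − √(680² − 2 × 928×10⁶/(0.85 × 22.1 × 475)) = 175.62 mm.
A_s = 0.85 f'_c a b / f_y = 0.85 × 22.1 × 175.62 × 475 / 400 = 3917.6 mm².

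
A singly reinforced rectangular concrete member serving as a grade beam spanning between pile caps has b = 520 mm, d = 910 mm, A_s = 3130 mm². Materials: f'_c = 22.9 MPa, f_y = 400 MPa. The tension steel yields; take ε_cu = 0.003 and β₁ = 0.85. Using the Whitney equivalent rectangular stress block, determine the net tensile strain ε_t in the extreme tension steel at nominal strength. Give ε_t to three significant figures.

ε_t ≈ 0.0158

a = A_s f_y/(0.85 f'_c b) = 123.69 mm.
β₁ = 0.85, so c = a/β₁ = 123.69/0.85 = 145.52 mm.
From the linear strain diagram with ε_cu = 0.003: ε_t = 0.003 (d − c)/c = 0.003 × (910 − 145.52)/145.52 = 0.0158.
Since ε_t ≥ 0.005, the section is tension-controlled.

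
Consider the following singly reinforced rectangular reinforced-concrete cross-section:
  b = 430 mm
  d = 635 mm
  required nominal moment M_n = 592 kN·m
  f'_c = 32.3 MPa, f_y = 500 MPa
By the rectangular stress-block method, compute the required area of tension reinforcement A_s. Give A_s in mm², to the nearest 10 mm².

With M_n = 0.85 f'_c a b (d − a/2), solve the quadratic for a:
a = d − √(d² − 2M_n/(0.85 f'_c b)) = 635 − √(635² − 2 × 592×10⁶/(0.85 × 32.3 × 430)) = 84.61 mm.
A_s = 0.85 f'_c a b / f_y = 0.85 × 32.3 × 84.61 × 430 / 500 = 1997.8 mm².

A_s ≈ 2000 mm²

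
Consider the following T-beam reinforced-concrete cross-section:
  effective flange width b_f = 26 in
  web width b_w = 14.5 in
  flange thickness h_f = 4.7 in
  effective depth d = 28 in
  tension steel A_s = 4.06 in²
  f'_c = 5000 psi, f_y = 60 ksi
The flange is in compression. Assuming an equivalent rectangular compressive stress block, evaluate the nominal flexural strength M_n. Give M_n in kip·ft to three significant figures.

M_n ≈ 546 kip·ft

Tension: T = A_s f_y = 4.06 × 60 = 243.6 kips.
Try a within the flange: a = T/(0.85 f'_c b_f) = 243.6/(0.85 × 5 × 26) = 2.205 in.
Since a = 2.205 ≤ h_f = 4.7 in, the stress block lies entirely in the flange; analyse as a rectangular beam of width b_f.
M_n = T(d − a/2) = 243.6 × (28 − 1.1025) = 6552.2 kip·in.
M_n = 6552.2/12 = 546.02 kip·ft.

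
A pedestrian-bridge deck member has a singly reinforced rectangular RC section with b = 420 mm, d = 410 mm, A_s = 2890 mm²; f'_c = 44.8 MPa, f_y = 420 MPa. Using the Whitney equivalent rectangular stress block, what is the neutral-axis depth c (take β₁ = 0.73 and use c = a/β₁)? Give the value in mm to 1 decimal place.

T = A_s f_y = 2890 × 420 = 1213800 N = 1213.8 kN.
Setting C = 0.85 f'_c a b equal to T: a = 1213800/(0.85 × 44.8 × 420) = 75.893 mm.
With β₁ = 0.73, c = a/β₁ = 75.893/0.73 = 104.0 mm.

c ≈ 104.0 mm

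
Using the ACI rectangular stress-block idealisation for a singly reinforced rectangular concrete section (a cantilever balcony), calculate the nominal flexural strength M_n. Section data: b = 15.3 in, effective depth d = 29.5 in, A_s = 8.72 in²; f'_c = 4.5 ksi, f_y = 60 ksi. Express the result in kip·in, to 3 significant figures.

M_n ≈ 13100 kip·in

T = A_s f_y = 8.72 × 60 = 523.2 kips.
a = T/(0.85 f'_c b) = 523.2/(0.85 × 4.5 × 15.3) = 8.940 in.
M_n = T(d − a/2) = 523.2 × (29.5 − 4.47) = 13095.7 kip·in.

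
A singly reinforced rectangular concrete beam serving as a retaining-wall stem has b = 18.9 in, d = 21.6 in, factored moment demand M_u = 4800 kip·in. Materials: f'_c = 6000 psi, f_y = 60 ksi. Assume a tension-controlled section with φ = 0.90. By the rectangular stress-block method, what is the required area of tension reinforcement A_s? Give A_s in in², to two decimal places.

A_s ≈ 4.39 in²

M_n = M_u/φ = 4800/0.90 = 5333.33 kip·in.
From M_n = 0.85 f'_c a b (d − a/2):
a = d − √(d² − 2M_n/(0.85 f'_c b)) = 21.6 − √(21.6² − 2 × 5333.33/(0.85 × 6 × 18.9)) = 2.735 in.
A_s = 0.85 f'_c a b / f_y = 0.85 × 6 × 2.735 × 18.9 / 60 = 4.394 in².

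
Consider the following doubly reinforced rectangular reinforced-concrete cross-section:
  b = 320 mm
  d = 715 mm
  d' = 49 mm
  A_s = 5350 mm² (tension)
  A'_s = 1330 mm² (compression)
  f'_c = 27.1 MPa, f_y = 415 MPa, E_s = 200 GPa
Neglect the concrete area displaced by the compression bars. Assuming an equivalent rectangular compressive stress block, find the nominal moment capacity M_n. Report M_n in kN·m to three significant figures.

M_n ≈ 1370 kN·m

Assume both tension and compression steel yield.
Net tension couple steel: A_s − A'_s = 4020 mm².
a = (A_s − A'_s) f_y / (0.85 f'_c b) = 1668300/(0.85 × 27.1 × 320) = 226.33 mm.
c = a/β₁ = 226.33/0.85 = 266.27 mm; ε'_s = 0.003(c − d')/c = 0.0024 ≥ f_y/E_s = 0.0021, so compression steel does yield.
M_n = (A_s − A'_s) f_y (d − a/2) + A'_s f_y (d − d') = [1668300 × (715 − 113.165) + 551950 × (715 − 49)] × 10⁻⁶ = 1004.04 + 367.60 = 1371.64 kN·m.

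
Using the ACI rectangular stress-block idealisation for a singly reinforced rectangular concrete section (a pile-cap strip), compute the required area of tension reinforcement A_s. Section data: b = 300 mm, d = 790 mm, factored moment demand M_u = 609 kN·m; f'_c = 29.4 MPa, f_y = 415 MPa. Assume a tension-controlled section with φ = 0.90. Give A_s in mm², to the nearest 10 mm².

M_n = M_u/φ = 609/0.90 = 676.667 kN·m.
With M_n = 0.85 f'_c a b (d − a/2), solve the quadratic for a:
a = d − √(d² − 2M_n/(0.85 f'_c b)) = 790 − √(790² − 2 × 676.667×10⁶/(0.85 × 29.4 × 300)) = 123.98 mm.
A_s = 0.85 f'_c a b / f_y = 0.85 × 29.4 × 123.98 × 300 / 415 = 2239.7 mm².

A_s ≈ 2240 mm²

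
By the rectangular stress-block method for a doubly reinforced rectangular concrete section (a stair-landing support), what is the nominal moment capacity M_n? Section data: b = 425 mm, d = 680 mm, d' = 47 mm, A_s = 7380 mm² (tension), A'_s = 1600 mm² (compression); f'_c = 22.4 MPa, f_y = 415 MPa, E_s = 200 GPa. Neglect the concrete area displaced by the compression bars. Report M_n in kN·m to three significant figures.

Assume both tension and compression steel yield.
Net tension couple steel: A_s − A'_s = 5780 mm².
a = (A_s − A'_s) f_y / (0.85 f'_c b) = 2398700/(0.85 × 22.4 × 425) = 296.43 mm.
c = a/β₁ = 296.43/0.85 = 348.74 mm; ε'_s = 0.003(c − d')/c = 0.0026 ≥ f_y/E_s = 0.0021, so compression steel does yield.
M_n = (A_s − A'_s) f_y (d − a/2) + A'_s f_y (d − d') = [2398700 × (680 − 148.215) + 664000 × (680 − 47)] × 10⁻⁶ = 1275.59 + 420.31 = 1695.90 kN·m.

M_n ≈ 1700 kN·m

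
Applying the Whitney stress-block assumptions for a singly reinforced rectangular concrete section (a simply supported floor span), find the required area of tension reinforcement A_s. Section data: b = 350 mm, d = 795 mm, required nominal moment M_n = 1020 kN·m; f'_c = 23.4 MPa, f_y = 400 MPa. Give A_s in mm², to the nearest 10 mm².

A_s ≈ 3700 mm²

With M_n = 0.85 f'_c a b (d − a/2), solve the quadratic for a:
a = d − √(d² − 2M_n/(0.85 f'_c b)) = 795 − √(795² − 2 × 1020×10⁶/(0.85 × 23.4 × 350)) = 212.78 mm.
A_s = 0.85 f'_c a b / f_y = 0.85 × 23.4 × 212.78 × 350 / 400 = 3703.2 mm².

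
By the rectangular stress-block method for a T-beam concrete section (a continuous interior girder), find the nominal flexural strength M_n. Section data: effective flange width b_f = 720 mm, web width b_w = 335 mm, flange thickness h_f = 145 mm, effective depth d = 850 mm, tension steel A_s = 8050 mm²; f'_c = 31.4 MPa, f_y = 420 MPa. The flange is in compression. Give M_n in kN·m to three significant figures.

M_n ≈ 2570 kN·m

Tension: T = A_s f_y = 8050 × 420 = 3381000 N.
Try a within the flange: a = T/(0.85 f'_c b_f) = 3381000/(0.85 × 31.4 × 720) = 175.94 mm.
a = 175.94 > h_f = 145 mm: the block extends into the web. Split into flange-overhang and web parts.
C_f = 0.85 f'_c (b_f − b_w) h_f = 0.85 × 31.4 × (720 − 335) × 145 = 1489969 N.
Remaining web compression depth: a_w = (T − C_f)/(0.85 f'_c b_w) = (3381000 − 1489969)/(0.85 × 31.4 × 335) = 211.50 mm.
M_n = C_f(d − h_f/2) + (T − C_f)(d − a_w/2) = 1489969 × (850 − 72.5) + 1891031 × (850 − 105.75) = 1158.45 + 1407.40 = 2565.85 × 10⁶ N·mm.
M_n = 2565.85 kN·m.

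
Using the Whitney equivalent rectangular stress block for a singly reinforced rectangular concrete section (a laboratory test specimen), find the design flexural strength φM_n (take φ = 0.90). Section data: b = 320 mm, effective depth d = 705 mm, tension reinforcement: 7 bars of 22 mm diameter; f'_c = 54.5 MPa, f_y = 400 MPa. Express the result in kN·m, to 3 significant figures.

φM_n ≈ 641 kN·m

A_s = 7 × 380 = 2660 mm².
T = A_s f_y = 2660 × 400 = 1064000 N = 1064 kN.
From C = T: a = T/(0.85 f'_c b) = 1064000/(0.85 × 54.5 × 320) = 71.78 mm.
M_n = T(d − a/2) = 1064 kN × (705 − 35.89) mm = 711.93 kN·m.
φM_n = 0.90 × 711.93 = 640.74 kN·m.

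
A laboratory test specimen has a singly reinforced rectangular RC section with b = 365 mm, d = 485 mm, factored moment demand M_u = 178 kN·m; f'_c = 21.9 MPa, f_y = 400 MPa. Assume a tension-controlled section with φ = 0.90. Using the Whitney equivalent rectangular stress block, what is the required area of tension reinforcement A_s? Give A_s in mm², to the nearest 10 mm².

M_n = M_u/φ = 178/0.90 = 197.778 kN·m.
With M_n = 0.85 f'_c a b (d − a/2), solve the quadratic for a:
a = d − √(d² − 2M_n/(0.85 f'_c b)) = 485 − √(485² − 2 × 197.778×10⁶/(0.85 × 21.9 × 365)) = 64.28 mm.
A_s = 0.85 f'_c a b / f_y = 0.85 × 21.9 × 64.28 × 365 / 400 = 1091.9 mm².

A_s ≈ 1090 mm²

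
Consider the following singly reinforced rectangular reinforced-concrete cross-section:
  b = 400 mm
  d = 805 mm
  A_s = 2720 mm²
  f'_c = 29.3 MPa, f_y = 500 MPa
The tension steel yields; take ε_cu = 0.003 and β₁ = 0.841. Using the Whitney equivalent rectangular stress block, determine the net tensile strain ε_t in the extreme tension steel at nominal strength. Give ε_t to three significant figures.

ε_t ≈ 0.0119

a = A_s f_y/(0.85 f'_c b) = 136.52 mm.
β₁ = 0.841, so c = a/β₁ = 136.52/0.841 = 162.33 mm.
From the linear strain diagram with ε_cu = 0.003: ε_t = 0.003 (d − c)/c = 0.003 × (805 − 162.33)/162.33 = 0.0119.
Since ε_t ≥ 0.005, the section is tension-controlled.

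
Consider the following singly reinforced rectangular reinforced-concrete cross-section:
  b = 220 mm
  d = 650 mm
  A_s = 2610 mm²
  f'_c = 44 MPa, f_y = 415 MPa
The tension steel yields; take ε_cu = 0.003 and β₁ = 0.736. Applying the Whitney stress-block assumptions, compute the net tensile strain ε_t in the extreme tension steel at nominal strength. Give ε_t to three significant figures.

ε_t ≈ 0.00790

a = A_s f_y/(0.85 f'_c b) = 131.64 mm.
β₁ = 0.736, so c = a/β₁ = 131.64/0.736 = 178.86 mm.
From the linear strain diagram with ε_cu = 0.003: ε_t = 0.003 (d − c)/c = 0.003 × (650 − 178.86)/178.86 = 0.00790.
Since ε_t ≥ 0.005, the section is tension-controlled.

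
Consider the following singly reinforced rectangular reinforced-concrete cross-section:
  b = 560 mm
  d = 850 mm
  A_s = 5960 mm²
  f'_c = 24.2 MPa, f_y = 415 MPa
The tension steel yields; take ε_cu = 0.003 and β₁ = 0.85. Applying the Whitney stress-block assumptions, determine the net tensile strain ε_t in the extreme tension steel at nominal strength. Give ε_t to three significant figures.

ε_t ≈ 0.00709

a = A_s f_y/(0.85 f'_c b) = 214.72 mm.
β₁ = 0.85, so c = a/β₁ = 214.72/0.85 = 252.61 mm.
From the linear strain diagram with ε_cu = 0.003: ε_t = 0.003 (d − c)/c = 0.003 × (850 − 252.61)/252.61 = 0.00709.
Since ε_t ≥ 0.005, the section is tension-controlled.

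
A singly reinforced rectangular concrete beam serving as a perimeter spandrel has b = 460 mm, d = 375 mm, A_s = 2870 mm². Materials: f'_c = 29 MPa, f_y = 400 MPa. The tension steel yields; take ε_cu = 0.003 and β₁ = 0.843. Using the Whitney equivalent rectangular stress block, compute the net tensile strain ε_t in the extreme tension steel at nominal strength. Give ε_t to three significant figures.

a = A_s f_y/(0.85 f'_c b) = 101.24 mm.
β₁ = 0.843, so c = a/β₁ = 101.24/0.843 = 120.09 mm.
From the linear strain diagram with ε_cu = 0.003: ε_t = 0.003 (d − c)/c = 0.003 × (375 − 120.09)/120.09 = 0.00637.
Since ε_t ≥ 0.005, the section is tension-controlled.

ε_t ≈ 0.00637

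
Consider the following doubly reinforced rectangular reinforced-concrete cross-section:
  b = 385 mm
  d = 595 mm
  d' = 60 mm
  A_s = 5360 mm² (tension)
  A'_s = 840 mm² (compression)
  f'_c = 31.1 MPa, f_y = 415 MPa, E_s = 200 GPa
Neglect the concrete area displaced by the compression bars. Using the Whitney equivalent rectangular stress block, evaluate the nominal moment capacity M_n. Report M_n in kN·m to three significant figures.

M_n ≈ 1130 kN·m

Assume both tension and compression steel yield.
Net tension couple steel: A_s − A'_s = 4520 mm².
a = (A_s − A'_s) f_y / (0.85 f'_c b) = 1875800/(0.85 × 31.1 × 385) = 184.31 mm.
c = a/β₁ = 184.31/0.828 = 222.60 mm; ε'_s = 0.003(c − d')/c = 0.0022 ≥ f_y/E_s = 0.0021, so compression steel does yield.
M_n = (A_s − A'_s) f_y (d − a/2) + A'_s f_y (d − d') = [1875800 × (595 − 92.155) + 348600 × (595 − 60)] × 10⁻⁶ = 943.24 + 186.50 = 1129.74 kN·m.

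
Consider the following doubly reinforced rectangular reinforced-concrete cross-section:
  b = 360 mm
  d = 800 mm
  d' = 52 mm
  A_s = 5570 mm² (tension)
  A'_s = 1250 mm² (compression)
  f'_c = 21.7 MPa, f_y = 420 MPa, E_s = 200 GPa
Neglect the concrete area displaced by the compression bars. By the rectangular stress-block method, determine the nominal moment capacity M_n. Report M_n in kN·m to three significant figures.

Assume both tension and compression steel yield.
Net tension couple steel: A_s − A'_s = 4320 mm².
a = (A_s − A'_s) f_y / (0.85 f'_c b) = 1814400/(0.85 × 21.7 × 360) = 273.24 mm.
c = a/β₁ = 273.24/0.85 = 321.46 mm; ε'_s = 0.003(c − d')/c = 0.0025 ≥ f_y/E_s = 0.0021, so compression steel does yield.
M_n = (A_s − A'_s) f_y (d − a/2) + A'_s f_y (d − d') = [1814400 × (800 − 136.62) + 525000 × (800 − 52)] × 10⁻⁶ = 1203.64 + 392.70 = 1596.34 kN·m.

M_n ≈ 1600 kN·m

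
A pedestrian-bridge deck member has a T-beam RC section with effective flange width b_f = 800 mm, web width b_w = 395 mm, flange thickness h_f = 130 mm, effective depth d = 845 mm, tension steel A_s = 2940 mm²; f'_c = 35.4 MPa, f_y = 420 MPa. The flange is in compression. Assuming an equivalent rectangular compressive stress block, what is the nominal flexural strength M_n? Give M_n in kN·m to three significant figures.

M_n ≈ 1010 kN·m

Tension: T = A_s f_y = 2940 × 420 = 1234800 N.
Try a within the flange: a = T/(0.85 f'_c b_f) = 1234800/(0.85 × 35.4 × 800) = 51.30 mm.
Since a = 51.30 ≤ h_f = 130 mm, the stress block lies entirely in the flange; analyse as a rectangular beam of width b_f.
M_n = T(d − a/2) = 1234800 × (845 − 25.65) = 1011.73 × 10⁶ N·mm.
M_n = 1011.73 kN·m.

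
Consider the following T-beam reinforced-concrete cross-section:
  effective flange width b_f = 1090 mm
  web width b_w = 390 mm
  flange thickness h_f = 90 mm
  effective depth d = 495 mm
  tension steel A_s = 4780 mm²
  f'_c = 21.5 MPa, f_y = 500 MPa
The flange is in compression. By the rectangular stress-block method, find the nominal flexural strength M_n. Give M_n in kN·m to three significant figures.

Tension: T = A_s f_y = 4780 × 500 = 2390000 N.
Try a within the flange: a = T/(0.85 f'_c b_f) = 2390000/(0.85 × 21.5 × 1090) = 119.98 mm.
a = 119.98 > h_f = 90 mm: the block extends into the web. Split into flange-overhang and web parts.
C_f = 0.85 f'_c (b_f − b_w) h_f = 0.85 × 21.5 × (1090 − 390) × 90 = 1151325 N.
Remaining web compression depth: a_w = (T − C_f)/(0.85 f'_c b_w) = (2390000 − 1151325)/(0.85 × 21.5 × 390) = 173.79 mm.
M_n = C_f(d − h_f/2) + (T − C_f)(d − a_w/2) = 1151325 × (495 − 45) + 1238675 × (495 − 86.895) = 518.10 + 505.51 = 1023.61 × 10⁶ N·mm.
M_n = 1023.61 kN·m.

M_n ≈ 1020 kN·m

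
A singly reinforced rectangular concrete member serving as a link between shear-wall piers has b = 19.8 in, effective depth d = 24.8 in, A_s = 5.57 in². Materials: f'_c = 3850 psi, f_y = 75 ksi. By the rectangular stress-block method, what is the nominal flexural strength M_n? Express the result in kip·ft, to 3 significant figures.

M_n ≈ 751 kip·ft

T = A_s f_y = 5.57 × 75 = 417.75 kips.
a = T/(0.85 f'_c b) = 417.75/(0.85 × 3.85 × 19.8) = 6.447 in.
M_n = T(d − a/2) = 417.75 × (24.8 − 3.2235) = 9013.6 kip·in = 9013.6/12 = 751.13 kip·ft.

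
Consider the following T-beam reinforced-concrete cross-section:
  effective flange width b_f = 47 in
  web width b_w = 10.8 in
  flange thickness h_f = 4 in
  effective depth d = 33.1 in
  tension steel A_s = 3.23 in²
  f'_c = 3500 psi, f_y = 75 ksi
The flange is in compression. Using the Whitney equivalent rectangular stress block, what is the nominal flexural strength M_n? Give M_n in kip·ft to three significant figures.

Tension: T = A_s f_y = 3.23 × 75 = 242.25 kips.
Try a within the flange: a = T/(0.85 f'_c b_f) = 242.25/(0.85 × 3.5 × 47) = 1.733 in.
Since a = 1.733 ≤ h_f = 4 in, the stress block lies entirely in the flange; analyse as a rectangular beam of width b_f.
M_n = T(d − a/2) = 242.25 × (33.1 − 0.8665) = 7808.6 kip·in.
M_n = 7808.6/12 = 650.72 kip·ft.

M_n ≈ 651 kip·ft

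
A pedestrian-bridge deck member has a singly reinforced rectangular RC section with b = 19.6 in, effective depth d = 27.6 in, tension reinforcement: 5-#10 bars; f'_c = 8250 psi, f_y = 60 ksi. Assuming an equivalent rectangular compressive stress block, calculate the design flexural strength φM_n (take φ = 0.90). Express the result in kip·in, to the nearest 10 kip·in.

A_s = 5 × 1.27 = 6.35 in².
T = A_s f_y = 6.35 × 60 = 381 kips.
a = T/(0.85 f'_c b) = 381/(0.85 × 8.25 × 19.6) = 2.772 in.
M_n = T(d − a/2) = 381 × (27.6 − 1.386) = 9987.5 kip·in.
φM_n = 0.90 × 9987.5 = 8988.8 kip·in.

φM_n ≈ 8990 kip·in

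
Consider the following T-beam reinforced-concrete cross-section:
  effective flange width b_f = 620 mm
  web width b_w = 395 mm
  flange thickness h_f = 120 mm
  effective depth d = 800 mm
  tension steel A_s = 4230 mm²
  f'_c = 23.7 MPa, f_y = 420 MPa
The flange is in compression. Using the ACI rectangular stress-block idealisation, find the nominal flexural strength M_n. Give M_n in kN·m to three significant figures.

Tension: T = A_s f_y = 4230 × 420 = 1776600 N.
Try a within the flange: a = T/(0.85 f'_c b_f) = 1776600/(0.85 × 23.7 × 620) = 142.24 mm.
a = 142.24 > h_f = 120 mm: the block extends into the web. Split into flange-overhang and web parts.
C_f = 0.85 f'_c (b_f − b_w) h_f = 0.85 × 23.7 × (620 − 395) × 120 = 543915 N.
Remaining web compression depth: a_w = (T − C_f)/(0.85 f'_c b_w) = (1776600 − 543915)/(0.85 × 23.7 × 395) = 154.91 mm.
M_n = C_f(d − h_f/2) + (T − C_f)(d − a_w/2) = 543915 × (800 − 60) + 1232685 × (800 − 77.455) = 402.50 + 890.67 = 1293.17 × 10⁶ N·mm.
M_n = 1293.17 kN·m.

M_n ≈ 1290 kN·m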